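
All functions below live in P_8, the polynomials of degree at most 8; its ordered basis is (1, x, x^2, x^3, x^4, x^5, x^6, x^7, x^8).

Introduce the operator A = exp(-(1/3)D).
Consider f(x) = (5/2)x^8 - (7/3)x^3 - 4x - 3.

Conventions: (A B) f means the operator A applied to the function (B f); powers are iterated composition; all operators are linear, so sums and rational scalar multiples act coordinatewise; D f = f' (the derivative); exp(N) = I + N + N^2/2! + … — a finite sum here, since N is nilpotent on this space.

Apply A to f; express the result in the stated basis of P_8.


order-1 term: -(20/3)x^7 + (7/3)x^2 + 4/3
order-2 term: (70/9)x^6 - (7/9)x
order-3 term: -(140/27)x^5 + 7/81
order-4 term: (175/81)x^4
order-5 term: -(140/243)x^3
order-6 term: (70/729)x^2
order-7 term: -(20/2187)x
order-8 term: 5/13122
the series for exp(-(1/3)D) f terminates at order 8
exp(-(1/3)D) f = (5/2)x^8 - (20/3)x^7 + (70/9)x^6 - (140/27)x^5 + (175/81)x^4 - (707/243)x^3 + (1771/729)x^2 - (10469/2187)x - 20731/13122

the result is g(x) = (5/2)x^8 - (20/3)x^7 + (70/9)x^6 - (140/27)x^5 + (175/81)x^4 - (707/243)x^3 + (1771/729)x^2 - (10469/2187)x - 20731/13122


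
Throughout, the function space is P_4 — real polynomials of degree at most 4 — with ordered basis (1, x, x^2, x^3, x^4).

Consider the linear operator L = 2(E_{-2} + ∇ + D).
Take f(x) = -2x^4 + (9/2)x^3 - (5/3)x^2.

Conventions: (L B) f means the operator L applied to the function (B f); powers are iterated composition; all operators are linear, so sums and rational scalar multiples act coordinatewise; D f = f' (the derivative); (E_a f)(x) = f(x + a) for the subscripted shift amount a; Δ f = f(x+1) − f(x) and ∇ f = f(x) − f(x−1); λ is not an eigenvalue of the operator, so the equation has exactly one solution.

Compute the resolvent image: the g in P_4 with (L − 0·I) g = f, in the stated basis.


the image equals g(x) = -x^4 + (9/4)x^3 + (103/6)x^2 - (193/4)x - 83/4

write g with unknown coordinates in the stated basis and equate coefficients in (L − 0·I) g = f
solving from the highest basis element down gives g = -x^4 + (9/4)x^3 + (103/6)x^2 - (193/4)x - 83/4
check: L g = -2x^4 + (9/2)x^3 - (5/3)x^2
so L g − 0·g = -2x^4 + (9/2)x^3 - (5/3)x^2 = f ✓


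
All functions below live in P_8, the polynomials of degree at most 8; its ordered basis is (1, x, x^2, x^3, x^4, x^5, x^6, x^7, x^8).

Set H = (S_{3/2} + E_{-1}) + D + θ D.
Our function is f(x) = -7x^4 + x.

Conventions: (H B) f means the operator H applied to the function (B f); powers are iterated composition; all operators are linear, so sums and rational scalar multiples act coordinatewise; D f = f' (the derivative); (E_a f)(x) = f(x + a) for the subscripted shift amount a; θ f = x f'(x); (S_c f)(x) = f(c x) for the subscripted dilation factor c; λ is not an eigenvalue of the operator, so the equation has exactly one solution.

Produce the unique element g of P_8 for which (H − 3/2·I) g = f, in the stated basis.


the result is g(x) = -(112/73)x^4 + (10752/1679)x^3 - (384/23)x^2 + (15183/1679)x + 82720/1679

write g with unknown coordinates in the stated basis and equate coefficients in (H − 3/2·I) g = f
solving from the highest basis element down gives g = -(112/73)x^4 + (10752/1679)x^3 - (384/23)x^2 + (15183/1679)x + 82720/1679
check: H g = -(679/73)x^4 + (16128/1679)x^3 - (576/23)x^2 + (48907/3358)x + 124080/1679
so H g − 3/2·g = -7x^4 + x = f ✓


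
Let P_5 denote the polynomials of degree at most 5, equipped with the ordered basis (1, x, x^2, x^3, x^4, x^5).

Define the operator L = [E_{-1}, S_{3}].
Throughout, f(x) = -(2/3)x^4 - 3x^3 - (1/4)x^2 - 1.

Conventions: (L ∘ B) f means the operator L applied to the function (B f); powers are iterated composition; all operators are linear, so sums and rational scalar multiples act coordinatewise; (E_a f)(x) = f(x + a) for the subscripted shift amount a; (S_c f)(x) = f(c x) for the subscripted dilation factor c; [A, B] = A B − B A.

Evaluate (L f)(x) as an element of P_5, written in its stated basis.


S_{3} f = -54x^4 - 81x^3 - (9/4)x^2 - 1
E_{-1} S_{3} f = -54x^4 + 135x^3 - (333/4)x^2 - (45/2)x + 95/4
E_{-1} f = -(2/3)x^4 - (1/3)x^3 + (19/4)x^2 - (35/6)x + 13/12
S_{3} E_{-1} f = -54x^4 - 9x^3 + (171/4)x^2 - (35/2)x + 13/12
[E_{-1}, S_{3}] f = 144x^3 - 126x^2 - 5x + 68/3

the result is g(x) = 144x^3 - 126x^2 - 5x + 68/3


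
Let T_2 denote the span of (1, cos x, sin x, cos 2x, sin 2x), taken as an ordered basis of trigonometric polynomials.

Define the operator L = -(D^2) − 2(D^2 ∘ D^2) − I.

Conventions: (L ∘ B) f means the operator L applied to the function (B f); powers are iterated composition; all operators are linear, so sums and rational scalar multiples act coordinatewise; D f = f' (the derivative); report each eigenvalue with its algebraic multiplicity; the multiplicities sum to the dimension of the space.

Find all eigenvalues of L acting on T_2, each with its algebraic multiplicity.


image of 1: -1
image of cos x: -2cos x
image of sin x: -2sin x
image of cos 2x: -29cos 2x
image of sin 2x: -29sin 2x
the matrix is diagonal; its diagonal is (-1, -2, -2, -29, -29)
for a triangular matrix the eigenvalues are the diagonal entries, with algebraic multiplicity their repetition count

λ = -29 (multiplicity 2), λ = -2 (multiplicity 2), λ = -1 (multiplicity 1)


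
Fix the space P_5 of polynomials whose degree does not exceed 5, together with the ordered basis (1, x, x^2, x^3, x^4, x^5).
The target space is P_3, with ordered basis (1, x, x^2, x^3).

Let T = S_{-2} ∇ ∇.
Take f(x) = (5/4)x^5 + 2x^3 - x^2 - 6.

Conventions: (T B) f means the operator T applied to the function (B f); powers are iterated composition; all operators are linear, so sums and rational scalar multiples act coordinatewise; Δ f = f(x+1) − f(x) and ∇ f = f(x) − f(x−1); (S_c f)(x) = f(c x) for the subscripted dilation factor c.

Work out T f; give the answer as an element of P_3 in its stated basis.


∇ f = (25/4)x^4 - (25/2)x^3 + (37/2)x^2 - (57/4)x + 17/4
∇ ∇ f = 25x^3 - 75x^2 + (199/2)x - 103/2
S_{-2} ∇ ∇ f = -200x^3 - 300x^2 - 199x - 103/2

the result is g(x) = -200x^3 - 300x^2 - 199x - 103/2


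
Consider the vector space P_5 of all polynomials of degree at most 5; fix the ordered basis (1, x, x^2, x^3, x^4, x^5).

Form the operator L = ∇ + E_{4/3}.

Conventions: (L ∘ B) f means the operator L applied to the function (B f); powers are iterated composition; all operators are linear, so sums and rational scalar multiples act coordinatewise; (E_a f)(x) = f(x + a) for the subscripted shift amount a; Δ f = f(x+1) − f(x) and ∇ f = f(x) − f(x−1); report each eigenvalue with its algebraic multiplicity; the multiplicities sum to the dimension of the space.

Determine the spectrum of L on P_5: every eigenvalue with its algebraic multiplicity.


λ = 1 (multiplicity 6)

image of 1: 1
image of x: x + 7/3
image of x^2: x^2 + (14/3)x + 7/9
image of x^3: x^3 + 7x^2 + (7/3)x + 91/27
image of x^4: x^4 + (28/3)x^3 + (14/3)x^2 + (364/27)x + 175/81
image of x^5: x^5 + (35/3)x^4 + (70/9)x^3 + (910/27)x^2 + (875/81)x + 1267/243
the matrix is upper triangular; its diagonal is (1, 1, 1, 1, 1, 1)
for a triangular matrix the eigenvalues are the diagonal entries, with algebraic multiplicity their repetition count


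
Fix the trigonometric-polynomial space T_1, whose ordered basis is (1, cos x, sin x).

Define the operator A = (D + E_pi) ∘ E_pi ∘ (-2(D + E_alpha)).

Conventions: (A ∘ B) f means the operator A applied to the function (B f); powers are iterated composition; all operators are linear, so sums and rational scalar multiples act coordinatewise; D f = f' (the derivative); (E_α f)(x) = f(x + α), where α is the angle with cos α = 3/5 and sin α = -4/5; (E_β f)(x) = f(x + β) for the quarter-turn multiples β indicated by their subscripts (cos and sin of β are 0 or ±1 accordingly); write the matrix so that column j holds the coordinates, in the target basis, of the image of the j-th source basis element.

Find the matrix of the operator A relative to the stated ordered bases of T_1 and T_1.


image of 1: -2
image of cos x: -(8/5)cos x - (4/5)sin x
image of sin x: (4/5)cos x - (8/5)sin x
each image's coordinates form column j of the matrix

the matrix is [[-2, 0, 0]; [0, -8/5, 4/5]; [0, -4/5, -8/5]] (rows listed top to bottom)


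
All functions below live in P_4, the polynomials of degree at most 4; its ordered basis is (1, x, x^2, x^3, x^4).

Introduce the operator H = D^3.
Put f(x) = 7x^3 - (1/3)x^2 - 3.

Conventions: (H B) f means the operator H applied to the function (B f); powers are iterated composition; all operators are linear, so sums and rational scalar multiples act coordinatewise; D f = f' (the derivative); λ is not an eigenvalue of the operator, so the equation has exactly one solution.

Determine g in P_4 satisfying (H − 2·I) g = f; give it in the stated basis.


write g with unknown coordinates in the stated basis and equate coefficients in (H − 2·I) g = f
solving from the highest basis element down gives g = -(7/2)x^3 + (1/6)x^2 - 9
check: H g = -21
so H g − 2·g = 7x^3 - (1/3)x^2 - 3 = f ✓

g(x) = -(7/2)x^3 + (1/6)x^2 - 9


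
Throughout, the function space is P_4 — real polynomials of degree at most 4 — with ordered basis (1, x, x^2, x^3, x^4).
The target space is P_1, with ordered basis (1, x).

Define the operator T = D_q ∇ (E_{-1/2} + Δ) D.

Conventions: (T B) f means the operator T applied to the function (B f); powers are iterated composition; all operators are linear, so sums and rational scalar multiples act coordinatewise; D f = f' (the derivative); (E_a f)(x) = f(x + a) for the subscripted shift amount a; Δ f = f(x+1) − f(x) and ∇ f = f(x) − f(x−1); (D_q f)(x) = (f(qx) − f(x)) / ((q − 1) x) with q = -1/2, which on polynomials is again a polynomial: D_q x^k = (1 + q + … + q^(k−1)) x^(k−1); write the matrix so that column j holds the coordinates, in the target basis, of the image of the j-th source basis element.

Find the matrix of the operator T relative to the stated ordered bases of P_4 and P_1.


image of 1: 0
image of x: 0
image of x^2: 0
image of x^3: 6
image of x^4: 6x
each image's coordinates form column j of the matrix

the matrix is [[0, 0, 0, 6, 0]; [0, 0, 0, 0, 6]] (rows listed top to bottom)


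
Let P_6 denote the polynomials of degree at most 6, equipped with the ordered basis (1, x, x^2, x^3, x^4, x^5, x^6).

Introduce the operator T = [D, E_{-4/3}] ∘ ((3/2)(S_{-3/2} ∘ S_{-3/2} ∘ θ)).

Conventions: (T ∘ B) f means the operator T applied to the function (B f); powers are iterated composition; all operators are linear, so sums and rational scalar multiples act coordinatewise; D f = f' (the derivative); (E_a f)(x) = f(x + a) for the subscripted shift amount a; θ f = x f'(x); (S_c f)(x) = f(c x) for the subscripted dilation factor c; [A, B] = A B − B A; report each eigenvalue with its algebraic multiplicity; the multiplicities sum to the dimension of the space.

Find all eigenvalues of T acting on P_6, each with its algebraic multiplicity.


image of 1: 0
image of x: 0
image of x^2: 0
image of x^3: 0
image of x^4: 0
image of x^5: 0
image of x^6: 0
the matrix is upper triangular; its diagonal is (0, 0, 0, 0, 0, 0, 0)
for a triangular matrix the eigenvalues are the diagonal entries, with algebraic multiplicity their repetition count

λ = 0 (multiplicity 7)


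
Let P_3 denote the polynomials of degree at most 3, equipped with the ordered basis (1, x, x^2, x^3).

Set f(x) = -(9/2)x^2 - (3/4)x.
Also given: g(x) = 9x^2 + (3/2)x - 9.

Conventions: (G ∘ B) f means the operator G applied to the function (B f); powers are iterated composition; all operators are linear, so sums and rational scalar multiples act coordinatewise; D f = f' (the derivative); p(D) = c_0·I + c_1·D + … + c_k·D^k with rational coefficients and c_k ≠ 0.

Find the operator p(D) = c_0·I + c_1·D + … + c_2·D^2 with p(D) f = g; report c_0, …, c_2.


p(D) = -2·I + D^2, i.e. c_0 = -2, c_1 = 0, c_2 = 1

D^0 f = -(9/2)x^2 - (3/4)x
D^1 f = -9x - 3/4
D^2 f = -9
matching coefficients of g against c_0 f + c_1 Df + … from the top degree down determines the c_i
solution: c_0 = -2, c_1 = 0, c_2 = 1


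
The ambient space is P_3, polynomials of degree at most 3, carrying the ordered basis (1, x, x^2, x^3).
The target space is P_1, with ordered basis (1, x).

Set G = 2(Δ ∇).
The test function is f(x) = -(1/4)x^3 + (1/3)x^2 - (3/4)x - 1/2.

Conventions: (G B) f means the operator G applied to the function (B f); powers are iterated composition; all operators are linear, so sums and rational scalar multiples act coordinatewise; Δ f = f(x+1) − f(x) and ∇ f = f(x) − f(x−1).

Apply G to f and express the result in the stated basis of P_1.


∇ f = -(3/4)x^2 + (17/12)x - 4/3
Δ ∇ f = -(3/2)x + 2/3
(2(Δ ∇)) f = -3x + 4/3

the image equals g(x) = -3x + 4/3


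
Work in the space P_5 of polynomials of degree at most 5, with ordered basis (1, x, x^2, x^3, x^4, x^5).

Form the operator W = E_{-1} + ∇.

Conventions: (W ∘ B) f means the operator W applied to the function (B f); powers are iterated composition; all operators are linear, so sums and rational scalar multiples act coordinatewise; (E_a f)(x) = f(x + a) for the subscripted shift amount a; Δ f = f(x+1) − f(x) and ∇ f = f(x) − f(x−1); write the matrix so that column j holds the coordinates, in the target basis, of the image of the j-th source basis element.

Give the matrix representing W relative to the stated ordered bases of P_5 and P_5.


the matrix is [[1, 0, 0, 0, 0, 0]; [0, 1, 0, 0, 0, 0]; [0, 0, 1, 0, 0, 0]; [0, 0, 0, 1, 0, 0]; [0, 0, 0, 0, 1, 0]; [0, 0, 0, 0, 0, 1]] (rows listed top to bottom)

image of 1: 1
image of x: x
image of x^2: x^2
image of x^3: x^3
image of x^4: x^4
image of x^5: x^5
each image's coordinates form column j of the matrix


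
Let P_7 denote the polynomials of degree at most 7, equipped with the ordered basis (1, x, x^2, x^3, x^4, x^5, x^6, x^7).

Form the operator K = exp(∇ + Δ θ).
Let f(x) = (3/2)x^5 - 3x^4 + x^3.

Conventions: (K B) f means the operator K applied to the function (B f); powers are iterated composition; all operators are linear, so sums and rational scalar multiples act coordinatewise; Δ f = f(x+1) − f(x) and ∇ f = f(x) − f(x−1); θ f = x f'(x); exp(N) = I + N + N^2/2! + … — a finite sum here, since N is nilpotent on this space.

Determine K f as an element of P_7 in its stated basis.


the result is g(x) = (3/2)x^5 + 42x^4 + 451x^3 + 2253x^2 + 4980x + 7175/2

order-1 term: 45x^4 + 48x^2 - 24x + 4
order-2 term: 450x^3 + 405x^2 + 594x + 135/2
order-3 term: 1800x^2 + 1710x + 1131
order-4 term: 2700x + 1305
order-5 term: 1080
the series for exp(∇ + Δ θ) f terminates at order 5
exp(∇ + Δ θ) f = (3/2)x^5 + 42x^4 + 451x^3 + 2253x^2 + 4980x + 7175/2


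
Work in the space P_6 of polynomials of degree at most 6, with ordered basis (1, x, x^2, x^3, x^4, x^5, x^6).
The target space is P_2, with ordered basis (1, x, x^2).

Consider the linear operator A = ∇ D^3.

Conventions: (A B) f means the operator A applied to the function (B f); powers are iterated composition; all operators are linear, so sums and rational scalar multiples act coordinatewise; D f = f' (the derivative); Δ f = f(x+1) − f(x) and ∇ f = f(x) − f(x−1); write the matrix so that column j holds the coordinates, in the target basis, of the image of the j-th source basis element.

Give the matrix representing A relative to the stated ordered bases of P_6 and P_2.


the matrix is [[0, 0, 0, 0, 24, -60, 120]; [0, 0, 0, 0, 0, 120, -360]; [0, 0, 0, 0, 0, 0, 360]] (rows listed top to bottom)

image of 1: 0
image of x: 0
image of x^2: 0
image of x^3: 0
image of x^4: 24
image of x^5: 120x - 60
image of x^6: 360x^2 - 360x + 120
each image's coordinates form column j of the matrix


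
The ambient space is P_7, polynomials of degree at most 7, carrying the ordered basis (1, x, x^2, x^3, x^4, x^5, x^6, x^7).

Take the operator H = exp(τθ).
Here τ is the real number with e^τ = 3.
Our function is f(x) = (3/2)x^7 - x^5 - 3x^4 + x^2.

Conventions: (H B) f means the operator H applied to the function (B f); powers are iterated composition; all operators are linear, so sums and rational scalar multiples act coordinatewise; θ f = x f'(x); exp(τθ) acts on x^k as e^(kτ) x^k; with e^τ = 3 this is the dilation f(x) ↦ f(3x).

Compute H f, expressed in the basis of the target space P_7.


the result is g(x) = (6561/2)x^7 - 243x^5 - 243x^4 + 9x^2

exp(τθ) x^k = e^(kτ) x^k; with e^τ = 3 this sends x^k to 3^k x^k
x^2 ↦ 9 x^2
x^4 ↦ 81 x^4
x^5 ↦ 243 x^5
x^7 ↦ 2187 x^7
applying this coordinatewise to f: exp(τθ) f = (6561/2)x^7 - 243x^5 - 243x^4 + 9x^2


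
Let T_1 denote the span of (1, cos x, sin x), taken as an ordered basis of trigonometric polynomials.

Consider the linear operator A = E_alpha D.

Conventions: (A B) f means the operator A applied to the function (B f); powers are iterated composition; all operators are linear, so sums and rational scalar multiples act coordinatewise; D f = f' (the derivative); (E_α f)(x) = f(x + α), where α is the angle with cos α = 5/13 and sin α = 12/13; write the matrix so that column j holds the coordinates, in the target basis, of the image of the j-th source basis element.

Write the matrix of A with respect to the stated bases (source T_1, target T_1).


image of 1: 0
image of cos x: -(12/13)cos x - (5/13)sin x
image of sin x: (5/13)cos x - (12/13)sin x
each image's coordinates form column j of the matrix

the matrix is [[0, 0, 0]; [0, -12/13, 5/13]; [0, -5/13, -12/13]] (rows listed top to bottom)


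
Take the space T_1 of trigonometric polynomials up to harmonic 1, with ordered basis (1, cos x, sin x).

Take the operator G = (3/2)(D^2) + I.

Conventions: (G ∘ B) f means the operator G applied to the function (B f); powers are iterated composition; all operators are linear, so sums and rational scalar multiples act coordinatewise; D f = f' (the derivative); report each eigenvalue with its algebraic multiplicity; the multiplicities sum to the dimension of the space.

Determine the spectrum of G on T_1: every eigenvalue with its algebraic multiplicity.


image of 1: 1
image of cos x: -(1/2)cos x
image of sin x: -(1/2)sin x
the matrix is diagonal; its diagonal is (1, -1/2, -1/2)
for a triangular matrix the eigenvalues are the diagonal entries, with algebraic multiplicity their repetition count

λ = -1/2 (multiplicity 2), λ = 1 (multiplicity 1)


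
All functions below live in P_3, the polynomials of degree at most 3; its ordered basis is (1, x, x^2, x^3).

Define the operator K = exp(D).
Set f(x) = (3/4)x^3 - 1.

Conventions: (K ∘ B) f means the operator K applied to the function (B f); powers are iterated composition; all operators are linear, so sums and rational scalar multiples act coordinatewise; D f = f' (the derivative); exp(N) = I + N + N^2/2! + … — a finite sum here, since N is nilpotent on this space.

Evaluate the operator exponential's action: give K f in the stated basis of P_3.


order-1 term: (9/4)x^2
order-2 term: (9/4)x
order-3 term: 3/4
the series for exp(D) f terminates at order 3
exp(D) f = (3/4)x^3 + (9/4)x^2 + (9/4)x - 1/4

the image equals g(x) = (3/4)x^3 + (9/4)x^2 + (9/4)x - 1/4


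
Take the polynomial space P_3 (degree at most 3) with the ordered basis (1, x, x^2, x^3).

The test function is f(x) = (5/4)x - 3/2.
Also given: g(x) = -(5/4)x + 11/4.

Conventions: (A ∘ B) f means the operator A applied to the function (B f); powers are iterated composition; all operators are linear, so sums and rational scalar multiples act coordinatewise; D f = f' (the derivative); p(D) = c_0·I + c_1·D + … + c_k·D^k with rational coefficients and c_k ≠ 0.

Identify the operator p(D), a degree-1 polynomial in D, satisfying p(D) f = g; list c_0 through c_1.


D^0 f = (5/4)x - 3/2
D^1 f = 5/4
matching coefficients of g against c_0 f + c_1 Df + … from the top degree down determines the c_i
solution: c_0 = -1, c_1 = 1

c_0 = -1, c_1 = 1


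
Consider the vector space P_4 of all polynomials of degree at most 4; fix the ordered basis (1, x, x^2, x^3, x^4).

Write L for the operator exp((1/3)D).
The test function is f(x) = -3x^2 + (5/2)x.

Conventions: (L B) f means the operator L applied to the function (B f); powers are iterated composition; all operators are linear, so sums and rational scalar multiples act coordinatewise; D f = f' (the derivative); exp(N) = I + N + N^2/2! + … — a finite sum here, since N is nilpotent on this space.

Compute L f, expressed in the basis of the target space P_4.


the image equals g(x) = -3x^2 + (1/2)x + 1/2

order-1 term: -2x + 5/6
order-2 term: -1/3
the series for exp((1/3)D) f terminates at order 2
exp((1/3)D) f = -3x^2 + (1/2)x + 1/2


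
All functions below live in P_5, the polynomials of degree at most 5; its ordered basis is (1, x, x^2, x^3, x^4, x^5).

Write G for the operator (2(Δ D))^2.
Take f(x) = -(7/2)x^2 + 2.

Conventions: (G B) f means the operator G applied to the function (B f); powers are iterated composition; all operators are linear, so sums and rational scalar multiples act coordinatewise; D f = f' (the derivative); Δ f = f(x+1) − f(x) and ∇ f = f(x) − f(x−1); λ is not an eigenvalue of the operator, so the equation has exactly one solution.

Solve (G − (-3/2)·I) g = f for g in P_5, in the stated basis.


g(x) = -(7/3)x^2 + 4/3

write g with unknown coordinates in the stated basis and equate coefficients in (G − (-3/2)·I) g = f
solving from the highest basis element down gives g = -(7/3)x^2 + 4/3
check: G g = 0
so G g − (-3/2)·g = -(7/2)x^2 + 2 = f ✓


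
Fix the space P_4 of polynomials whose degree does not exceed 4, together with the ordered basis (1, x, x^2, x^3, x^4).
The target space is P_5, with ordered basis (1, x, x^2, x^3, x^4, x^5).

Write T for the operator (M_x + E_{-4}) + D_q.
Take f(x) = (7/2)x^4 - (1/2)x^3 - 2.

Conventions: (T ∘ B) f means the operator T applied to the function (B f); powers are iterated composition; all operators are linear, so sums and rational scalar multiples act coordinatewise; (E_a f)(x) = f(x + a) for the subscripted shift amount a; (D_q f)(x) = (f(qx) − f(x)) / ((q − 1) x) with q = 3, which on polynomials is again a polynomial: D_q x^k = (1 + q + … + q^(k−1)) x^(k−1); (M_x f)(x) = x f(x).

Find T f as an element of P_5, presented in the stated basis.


the result is g(x) = (7/2)x^5 + 3x^4 + (167/2)x^3 + (671/2)x^2 - 922x + 926

M_x f = (7/2)x^5 - (1/2)x^4 - 2x
E_{-4} f = (7/2)x^4 - (113/2)x^3 + 342x^2 - 920x + 926
(M_x + E_{-4}) f = (7/2)x^5 + 3x^4 - (113/2)x^3 + 342x^2 - 922x + 926
D_q f = 140x^3 - (13/2)x^2
((M_x + E_{-4}) + D_q) f = (7/2)x^5 + 3x^4 + (167/2)x^3 + (671/2)x^2 - 922x + 926


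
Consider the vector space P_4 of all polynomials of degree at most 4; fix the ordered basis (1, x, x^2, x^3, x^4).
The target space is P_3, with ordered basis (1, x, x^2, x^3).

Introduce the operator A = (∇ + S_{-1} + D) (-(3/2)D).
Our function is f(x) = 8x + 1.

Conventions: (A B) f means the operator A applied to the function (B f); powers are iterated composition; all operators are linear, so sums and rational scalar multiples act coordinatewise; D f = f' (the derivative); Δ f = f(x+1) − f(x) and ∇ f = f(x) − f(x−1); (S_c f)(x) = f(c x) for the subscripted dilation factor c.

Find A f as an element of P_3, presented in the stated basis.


D f = 8
(-(3/2)D) f = -12
∇ (-(3/2)D) f = 0
S_{-1} (-(3/2)D) f = -12
D (-(3/2)D) f = 0
(∇ + S_{-1} + D) (-(3/2)D) f = -12

g(x) = -12


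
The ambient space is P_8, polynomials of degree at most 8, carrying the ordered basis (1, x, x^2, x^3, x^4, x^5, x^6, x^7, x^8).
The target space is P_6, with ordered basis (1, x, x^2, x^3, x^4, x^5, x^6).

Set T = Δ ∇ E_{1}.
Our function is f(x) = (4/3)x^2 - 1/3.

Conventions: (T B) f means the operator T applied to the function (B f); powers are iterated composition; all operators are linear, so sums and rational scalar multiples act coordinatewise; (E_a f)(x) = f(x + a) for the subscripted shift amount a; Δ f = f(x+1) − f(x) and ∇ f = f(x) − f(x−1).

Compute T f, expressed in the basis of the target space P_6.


E_{1} f = (4/3)x^2 + (8/3)x + 1
∇ E_{1} f = (8/3)x + 4/3
Δ ∇ E_{1} f = 8/3

the image equals g(x) = 8/3


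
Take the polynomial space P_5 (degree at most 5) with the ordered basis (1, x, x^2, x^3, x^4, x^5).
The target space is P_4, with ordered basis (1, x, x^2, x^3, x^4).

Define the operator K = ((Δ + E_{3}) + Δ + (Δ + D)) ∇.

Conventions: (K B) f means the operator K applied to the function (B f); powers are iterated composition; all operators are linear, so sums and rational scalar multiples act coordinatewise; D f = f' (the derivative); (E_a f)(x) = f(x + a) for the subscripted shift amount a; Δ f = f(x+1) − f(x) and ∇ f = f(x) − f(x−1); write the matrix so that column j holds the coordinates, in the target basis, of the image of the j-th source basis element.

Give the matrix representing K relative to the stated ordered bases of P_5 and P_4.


image of 1: 0
image of x: 1
image of x^2: 2x + 13
image of x^3: 3x^2 + 39x + 16
image of x^4: 4x^3 + 78x^2 + 64x + 75
image of x^5: 5x^4 + 130x^3 + 160x^2 + 375x + 206
each image's coordinates form column j of the matrix

the matrix is [[0, 1, 13, 16, 75, 206]; [0, 0, 2, 39, 64, 375]; [0, 0, 0, 3, 78, 160]; [0, 0, 0, 0, 4, 130]; [0, 0, 0, 0, 0, 5]] (rows listed top to bottom)


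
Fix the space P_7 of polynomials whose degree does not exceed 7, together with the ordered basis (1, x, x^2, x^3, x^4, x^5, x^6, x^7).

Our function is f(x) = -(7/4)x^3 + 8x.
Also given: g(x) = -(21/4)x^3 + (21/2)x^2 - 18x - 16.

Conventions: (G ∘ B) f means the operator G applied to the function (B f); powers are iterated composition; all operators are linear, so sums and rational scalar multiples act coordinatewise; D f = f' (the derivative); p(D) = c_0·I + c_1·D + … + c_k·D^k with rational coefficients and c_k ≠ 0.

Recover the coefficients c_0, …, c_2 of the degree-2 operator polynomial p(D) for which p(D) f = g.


D^0 f = -(7/4)x^3 + 8x
D^1 f = -(21/4)x^2 + 8
D^2 f = -(21/2)x
matching coefficients of g against c_0 f + c_1 Df + … from the top degree down determines the c_i
solution: c_0 = 3, c_1 = -2, c_2 = 4

c_0 = 3, c_1 = -2, c_2 = 4


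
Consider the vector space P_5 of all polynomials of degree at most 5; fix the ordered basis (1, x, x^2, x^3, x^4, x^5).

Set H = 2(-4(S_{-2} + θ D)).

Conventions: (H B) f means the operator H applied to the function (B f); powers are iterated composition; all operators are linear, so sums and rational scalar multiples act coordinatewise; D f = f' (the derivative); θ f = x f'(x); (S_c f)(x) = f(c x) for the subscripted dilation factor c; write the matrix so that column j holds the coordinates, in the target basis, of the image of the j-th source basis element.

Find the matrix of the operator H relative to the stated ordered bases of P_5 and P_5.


the matrix is [[-8, 0, 0, 0, 0, 0]; [0, 16, -16, 0, 0, 0]; [0, 0, -32, -48, 0, 0]; [0, 0, 0, 64, -96, 0]; [0, 0, 0, 0, -128, -160]; [0, 0, 0, 0, 0, 256]] (rows listed top to bottom)

image of 1: -8
image of x: 16x
image of x^2: -32x^2 - 16x
image of x^3: 64x^3 - 48x^2
image of x^4: -128x^4 - 96x^3
image of x^5: 256x^5 - 160x^4
each image's coordinates form column j of the matrix


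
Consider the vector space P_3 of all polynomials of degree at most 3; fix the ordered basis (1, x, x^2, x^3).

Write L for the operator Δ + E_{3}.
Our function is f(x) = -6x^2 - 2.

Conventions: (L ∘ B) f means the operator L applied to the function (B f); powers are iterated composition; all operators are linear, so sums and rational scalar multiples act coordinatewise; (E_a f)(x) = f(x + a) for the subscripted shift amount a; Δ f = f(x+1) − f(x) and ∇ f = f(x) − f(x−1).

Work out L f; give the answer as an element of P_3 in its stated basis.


the image equals g(x) = -6x^2 - 48x - 62

Δ f = -12x - 6
E_{3} f = -6x^2 - 36x - 56
(Δ + E_{3}) f = -6x^2 - 48x - 62


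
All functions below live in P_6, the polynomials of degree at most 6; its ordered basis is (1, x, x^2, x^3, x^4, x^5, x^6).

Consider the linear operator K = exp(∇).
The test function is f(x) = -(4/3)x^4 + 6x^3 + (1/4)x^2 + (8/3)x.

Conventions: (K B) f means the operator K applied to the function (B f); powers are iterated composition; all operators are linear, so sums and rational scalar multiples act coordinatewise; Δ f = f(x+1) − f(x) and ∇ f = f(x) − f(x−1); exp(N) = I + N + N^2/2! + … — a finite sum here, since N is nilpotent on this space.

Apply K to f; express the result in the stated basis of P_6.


order-1 term: -(16/3)x^3 + 26x^2 - (137/6)x + 39/4
order-2 term: -8x^2 + 34x - 325/12
order-3 term: -(16/3)x + 14
order-4 term: -4/3
the series for exp(∇) f terminates at order 4
exp(∇) f = -(4/3)x^4 + (2/3)x^3 + (73/4)x^2 + (17/2)x - 14/3

the image equals g(x) = -(4/3)x^4 + (2/3)x^3 + (73/4)x^2 + (17/2)x - 14/3


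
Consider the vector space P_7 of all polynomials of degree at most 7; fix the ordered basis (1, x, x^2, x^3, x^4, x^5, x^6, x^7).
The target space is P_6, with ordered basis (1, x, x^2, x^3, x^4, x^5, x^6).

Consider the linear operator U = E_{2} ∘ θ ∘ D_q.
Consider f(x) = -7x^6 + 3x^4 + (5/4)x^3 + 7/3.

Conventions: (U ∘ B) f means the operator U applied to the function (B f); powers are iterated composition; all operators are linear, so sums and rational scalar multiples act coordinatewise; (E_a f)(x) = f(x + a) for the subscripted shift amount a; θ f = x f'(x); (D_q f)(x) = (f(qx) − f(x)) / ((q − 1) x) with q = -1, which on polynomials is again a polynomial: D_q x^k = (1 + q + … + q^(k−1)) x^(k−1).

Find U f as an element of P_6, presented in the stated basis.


D_q f = (5/4)x^2
θ D_q f = (5/2)x^2
E_{2} θ D_q f = (5/2)x^2 + 10x + 10

the image equals g(x) = (5/2)x^2 + 10x + 10


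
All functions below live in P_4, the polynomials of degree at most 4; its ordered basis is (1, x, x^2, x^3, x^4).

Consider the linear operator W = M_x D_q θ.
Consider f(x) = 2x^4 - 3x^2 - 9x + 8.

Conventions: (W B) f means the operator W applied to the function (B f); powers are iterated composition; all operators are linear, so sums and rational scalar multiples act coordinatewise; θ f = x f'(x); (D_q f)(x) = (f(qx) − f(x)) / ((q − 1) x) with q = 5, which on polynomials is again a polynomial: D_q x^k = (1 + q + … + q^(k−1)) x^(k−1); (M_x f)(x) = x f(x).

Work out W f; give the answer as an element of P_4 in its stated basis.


the image equals g(x) = 1248x^4 - 36x^2 - 9x

θ f = 8x^4 - 6x^2 - 9x
D_q θ f = 1248x^3 - 36x - 9
M_x D_q θ f = 1248x^4 - 36x^2 - 9x


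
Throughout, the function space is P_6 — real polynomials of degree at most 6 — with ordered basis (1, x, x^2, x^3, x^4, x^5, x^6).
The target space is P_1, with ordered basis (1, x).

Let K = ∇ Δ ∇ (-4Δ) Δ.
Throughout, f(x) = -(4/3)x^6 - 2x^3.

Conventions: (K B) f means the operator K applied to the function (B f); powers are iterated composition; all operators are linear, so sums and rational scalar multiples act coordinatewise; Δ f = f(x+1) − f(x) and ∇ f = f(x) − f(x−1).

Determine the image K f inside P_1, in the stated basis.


Δ f = -8x^5 - 20x^4 - (80/3)x^3 - 26x^2 - 14x - 10/3
Δ Δ f = -40x^4 - 160x^3 - 280x^2 - 252x - 284/3
(-4Δ) Δ f = 160x^4 + 640x^3 + 1120x^2 + 1008x + 1136/3
∇ (-4Δ) Δ f = 640x^3 + 960x^2 + 960x + 368
Δ ∇ (-4Δ) Δ f = 1920x^2 + 3840x + 2560
∇ Δ ∇ (-4Δ) Δ f = 3840x + 1920

the image equals g(x) = 3840x + 1920


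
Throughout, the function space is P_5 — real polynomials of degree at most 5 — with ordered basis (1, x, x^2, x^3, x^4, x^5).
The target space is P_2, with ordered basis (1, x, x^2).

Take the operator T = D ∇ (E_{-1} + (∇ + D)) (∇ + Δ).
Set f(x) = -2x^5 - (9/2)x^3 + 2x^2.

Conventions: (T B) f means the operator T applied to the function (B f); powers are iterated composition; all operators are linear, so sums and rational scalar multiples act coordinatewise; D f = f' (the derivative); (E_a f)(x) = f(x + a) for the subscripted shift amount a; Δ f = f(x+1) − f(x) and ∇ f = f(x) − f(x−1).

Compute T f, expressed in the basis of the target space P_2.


∇ f = -10x^4 + 20x^3 - (67/2)x^2 + (55/2)x - 17/2
Δ f = -10x^4 - 20x^3 - (67/2)x^2 - (39/2)x - 9/2
(∇ + Δ) f = -20x^4 - 67x^2 + 8x - 13
E_{-1} (∇ + Δ) f = -20x^4 + 80x^3 - 187x^2 + 222x - 108
∇ (∇ + Δ) f = -80x^3 + 120x^2 - 214x + 95
D (∇ + Δ) f = -80x^3 - 134x + 8
(∇ + D) (∇ + Δ) f = -160x^3 + 120x^2 - 348x + 103
(E_{-1} + (∇ + D)) (∇ + Δ) f = -20x^4 - 80x^3 - 67x^2 - 126x - 5
∇ (E_{-1} + (∇ + D)) (∇ + Δ) f = -80x^3 - 120x^2 + 26x - 119
D ∇ (E_{-1} + (∇ + D)) (∇ + Δ) f = -240x^2 - 240x + 26

g(x) = -240x^2 - 240x + 26


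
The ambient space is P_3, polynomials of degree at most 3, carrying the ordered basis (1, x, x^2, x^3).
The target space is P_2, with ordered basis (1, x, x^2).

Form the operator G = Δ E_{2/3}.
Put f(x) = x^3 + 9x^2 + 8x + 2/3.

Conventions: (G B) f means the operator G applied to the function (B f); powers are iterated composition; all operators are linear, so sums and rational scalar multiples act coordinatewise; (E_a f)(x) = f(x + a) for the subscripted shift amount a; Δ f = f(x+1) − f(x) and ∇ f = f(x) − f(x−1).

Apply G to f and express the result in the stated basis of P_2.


g(x) = 3x^2 + 25x + 100/3

E_{2/3} f = x^3 + 11x^2 + (64/3)x + 278/27
Δ E_{2/3} f = 3x^2 + 25x + 100/3


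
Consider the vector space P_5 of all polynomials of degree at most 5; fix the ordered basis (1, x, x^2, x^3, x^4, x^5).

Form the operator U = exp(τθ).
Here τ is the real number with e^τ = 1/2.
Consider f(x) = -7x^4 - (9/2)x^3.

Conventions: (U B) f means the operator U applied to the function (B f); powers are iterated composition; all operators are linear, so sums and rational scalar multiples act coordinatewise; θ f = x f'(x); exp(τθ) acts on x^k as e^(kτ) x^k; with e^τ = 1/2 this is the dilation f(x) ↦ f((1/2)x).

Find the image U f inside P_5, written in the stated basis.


g(x) = -(7/16)x^4 - (9/16)x^3

exp(τθ) x^k = e^(kτ) x^k; with e^τ = 1/2 this sends x^k to (1/2)^k x^k
x^3 ↦ 1/8 x^3
x^4 ↦ 1/16 x^4
applying this coordinatewise to f: exp(τθ) f = -(7/16)x^4 - (9/16)x^3


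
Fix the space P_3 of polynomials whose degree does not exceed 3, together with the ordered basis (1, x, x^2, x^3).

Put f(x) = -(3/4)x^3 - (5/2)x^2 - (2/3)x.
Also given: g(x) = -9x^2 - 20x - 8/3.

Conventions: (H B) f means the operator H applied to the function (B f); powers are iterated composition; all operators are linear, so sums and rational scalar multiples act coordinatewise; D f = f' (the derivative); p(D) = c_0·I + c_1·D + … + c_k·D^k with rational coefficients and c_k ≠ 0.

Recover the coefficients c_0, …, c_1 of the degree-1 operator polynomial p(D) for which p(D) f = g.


c_0 = 0, c_1 = 4

D^0 f = -(3/4)x^3 - (5/2)x^2 - (2/3)x
D^1 f = -(9/4)x^2 - 5x - 2/3
matching coefficients of g against c_0 f + c_1 Df + … from the top degree down determines the c_i
solution: c_0 = 0, c_1 = 4


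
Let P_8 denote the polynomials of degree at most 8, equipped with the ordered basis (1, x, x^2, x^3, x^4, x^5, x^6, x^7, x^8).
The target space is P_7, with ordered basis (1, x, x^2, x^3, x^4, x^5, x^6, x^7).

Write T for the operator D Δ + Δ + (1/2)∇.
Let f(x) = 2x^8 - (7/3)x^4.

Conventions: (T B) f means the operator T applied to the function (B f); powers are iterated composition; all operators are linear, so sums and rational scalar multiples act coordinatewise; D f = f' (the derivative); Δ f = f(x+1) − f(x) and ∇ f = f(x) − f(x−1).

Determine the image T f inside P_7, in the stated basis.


g(x) = 24x^7 + 140x^6 + 504x^5 + 630x^4 + 714x^3 + 329x^2 + 94x + 13/2

Δ f = 16x^7 + 56x^6 + 112x^5 + 140x^4 + (308/3)x^3 + 42x^2 + (20/3)x - 1/3
D Δ f = 112x^6 + 336x^5 + 560x^4 + 560x^3 + 308x^2 + 84x + 20/3
Δ f = 16x^7 + 56x^6 + 112x^5 + 140x^4 + (308/3)x^3 + 42x^2 + (20/3)x - 1/3
∇ f = 16x^7 - 56x^6 + 112x^5 - 140x^4 + (308/3)x^3 - 42x^2 + (20/3)x + 1/3
((1/2)∇) f = 8x^7 - 28x^6 + 56x^5 - 70x^4 + (154/3)x^3 - 21x^2 + (10/3)x + 1/6
(D Δ + Δ + (1/2)∇) f = 24x^7 + 140x^6 + 504x^5 + 630x^4 + 714x^3 + 329x^2 + 94x + 13/2


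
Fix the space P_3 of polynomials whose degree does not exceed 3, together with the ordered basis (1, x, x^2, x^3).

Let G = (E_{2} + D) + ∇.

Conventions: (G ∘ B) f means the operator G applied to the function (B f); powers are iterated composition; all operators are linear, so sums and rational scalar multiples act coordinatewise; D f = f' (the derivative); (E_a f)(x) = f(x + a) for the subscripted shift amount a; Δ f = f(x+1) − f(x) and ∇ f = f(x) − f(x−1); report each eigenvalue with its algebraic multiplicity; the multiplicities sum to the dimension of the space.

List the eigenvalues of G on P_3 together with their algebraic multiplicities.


λ = 1 (multiplicity 4)

image of 1: 1
image of x: x + 4
image of x^2: x^2 + 8x + 3
image of x^3: x^3 + 12x^2 + 9x + 9
the matrix is upper triangular; its diagonal is (1, 1, 1, 1)
for a triangular matrix the eigenvalues are the diagonal entries, with algebraic multiplicity their repetition count


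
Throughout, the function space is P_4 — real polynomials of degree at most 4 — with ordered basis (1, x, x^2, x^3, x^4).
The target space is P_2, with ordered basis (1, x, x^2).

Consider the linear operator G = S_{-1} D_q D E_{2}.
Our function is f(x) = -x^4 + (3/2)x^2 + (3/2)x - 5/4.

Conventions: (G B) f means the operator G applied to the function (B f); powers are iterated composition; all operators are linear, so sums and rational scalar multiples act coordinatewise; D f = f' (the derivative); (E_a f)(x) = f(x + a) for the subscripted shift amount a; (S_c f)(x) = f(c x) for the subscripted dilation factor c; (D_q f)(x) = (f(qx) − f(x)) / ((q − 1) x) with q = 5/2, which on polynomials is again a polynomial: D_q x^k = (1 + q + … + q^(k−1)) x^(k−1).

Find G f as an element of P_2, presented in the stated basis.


the image equals g(x) = -39x^2 + 84x - 45

E_{2} f = -x^4 - 8x^3 - (45/2)x^2 - (49/2)x - 33/4
D E_{2} f = -4x^3 - 24x^2 - 45x - 49/2
D_q D E_{2} f = -39x^2 - 84x - 45
S_{-1} D_q D E_{2} f = -39x^2 + 84x - 45


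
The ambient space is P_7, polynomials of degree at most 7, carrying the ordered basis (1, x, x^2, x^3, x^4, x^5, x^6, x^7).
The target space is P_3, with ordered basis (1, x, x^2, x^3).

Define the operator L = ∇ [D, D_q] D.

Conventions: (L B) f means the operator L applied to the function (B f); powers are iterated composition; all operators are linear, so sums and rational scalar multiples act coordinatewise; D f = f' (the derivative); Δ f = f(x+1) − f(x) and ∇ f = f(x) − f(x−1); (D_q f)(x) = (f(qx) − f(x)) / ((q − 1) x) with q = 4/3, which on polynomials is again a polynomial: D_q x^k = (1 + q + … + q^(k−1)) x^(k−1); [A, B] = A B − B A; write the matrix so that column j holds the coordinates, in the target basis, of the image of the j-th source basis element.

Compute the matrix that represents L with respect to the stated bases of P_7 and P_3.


image of 1: 0
image of x: 0
image of x^2: 0
image of x^3: 0
image of x^4: 44/9
image of x^5: 30x - 15
image of x^6: (998/9)x^2 - (998/9)x + 998/27
image of x^7: (77756/243)x^3 - (38878/81)x^2 + (77756/243)x - 19439/243
each image's coordinates form column j of the matrix

the matrix is [[0, 0, 0, 0, 44/9, -15, 998/27, -19439/243]; [0, 0, 0, 0, 0, 30, -998/9, 77756/243]; [0, 0, 0, 0, 0, 0, 998/9, -38878/81]; [0, 0, 0, 0, 0, 0, 0, 77756/243]] (rows listed top to bottom)


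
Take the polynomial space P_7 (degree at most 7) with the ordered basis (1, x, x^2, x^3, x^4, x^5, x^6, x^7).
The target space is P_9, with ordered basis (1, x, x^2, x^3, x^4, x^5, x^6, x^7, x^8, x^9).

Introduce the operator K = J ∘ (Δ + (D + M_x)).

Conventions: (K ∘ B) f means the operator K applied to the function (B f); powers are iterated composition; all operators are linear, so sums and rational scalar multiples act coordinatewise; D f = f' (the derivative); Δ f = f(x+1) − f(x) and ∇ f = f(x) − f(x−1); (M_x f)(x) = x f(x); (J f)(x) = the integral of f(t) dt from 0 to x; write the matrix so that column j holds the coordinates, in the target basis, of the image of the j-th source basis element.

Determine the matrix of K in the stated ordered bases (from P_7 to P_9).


image of 1: (1/2)x^2
image of x: (1/3)x^3 + 2x
image of x^2: (1/4)x^4 + 2x^2 + x
image of x^3: (1/5)x^5 + 2x^3 + (3/2)x^2 + x
image of x^4: (1/6)x^6 + 2x^4 + 2x^3 + 2x^2 + x
image of x^5: (1/7)x^7 + 2x^5 + (5/2)x^4 + (10/3)x^3 + (5/2)x^2 + x
image of x^6: (1/8)x^8 + 2x^6 + 3x^5 + 5x^4 + 5x^3 + 3x^2 + x
image of x^7: (1/9)x^9 + 2x^7 + (7/2)x^6 + 7x^5 + (35/4)x^4 + 7x^3 + (7/2)x^2 + x
each image's coordinates form column j of the matrix

the matrix is [[0, 0, 0, 0, 0, 0, 0, 0]; [0, 2, 1, 1, 1, 1, 1, 1]; [1/2, 0, 2, 3/2, 2, 5/2, 3, 7/2]; [0, 1/3, 0, 2, 2, 10/3, 5, 7]; [0, 0, 1/4, 0, 2, 5/2, 5, 35/4]; [0, 0, 0, 1/5, 0, 2, 3, 7]; [0, 0, 0, 0, 1/6, 0, 2, 7/2]; [0, 0, 0, 0, 0, 1/7, 0, 2]; [0, 0, 0, 0, 0, 0, 1/8, 0]; [0, 0, 0, 0, 0, 0, 0, 1/9]] (rows listed top to bottom)
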